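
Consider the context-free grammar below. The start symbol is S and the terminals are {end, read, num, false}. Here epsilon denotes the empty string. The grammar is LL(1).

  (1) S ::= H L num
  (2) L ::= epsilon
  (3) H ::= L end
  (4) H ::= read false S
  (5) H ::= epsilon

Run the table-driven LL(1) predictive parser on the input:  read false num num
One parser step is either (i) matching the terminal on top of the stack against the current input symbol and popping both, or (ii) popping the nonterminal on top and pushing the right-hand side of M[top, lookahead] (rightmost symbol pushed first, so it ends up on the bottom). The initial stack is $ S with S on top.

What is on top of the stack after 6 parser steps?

     Stack                 Input                 Action
  1  $ S                   read false num num $  expand S ::= H L num
  2  $ num L H             read false num num $  expand H ::= read false S
  3  $ num L S false read  read false num num $  match read
  4  $ num L S false       false num num $       match false
  5  $ num L S             num num $             expand S ::= H L num
  6  $ num L num L H       num num $             expand H ::= epsilon
Stack after step 6: $ num L num L (top = L).

L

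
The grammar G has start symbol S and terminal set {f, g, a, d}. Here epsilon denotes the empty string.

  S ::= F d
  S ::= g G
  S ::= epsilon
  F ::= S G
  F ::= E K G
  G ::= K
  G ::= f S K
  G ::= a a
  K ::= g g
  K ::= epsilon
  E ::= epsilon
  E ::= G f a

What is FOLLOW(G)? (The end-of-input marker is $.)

{$, a, d, f, g}

FIRST(K) = {epsilon, g}
FIRST(G) = {epsilon, a, f, g}  (via K)
FIRST(E) = {epsilon, a, f, g}  (via G f a)
FIRST(S) = {epsilon, a, d, f, g}  (via F d)
FIRST(F) = {epsilon, a, d, f, g}  (via S G, E K G)
FOLLOW(S) includes $ since S is the start symbol.
FOLLOW(F): in S::=F d, F is followed by d with FIRST {d}. Thus FOLLOW(F) = {d}.
FOLLOW(E): in F::=E K G, E is followed by K G with FIRST {epsilon, a, f, g}; in F::=E K G, the suffix after E is nullable, so FOLLOW(E) ⊇ FOLLOW(F) = {d}. Thus FOLLOW(E) = {a, d, f, g}.
FOLLOW(S): in F::=S G, S is followed by G with FIRST {epsilon, a, f, g}; in F::=S G, the suffix after S is nullable, so FOLLOW(S) ⊇ FOLLOW(F) = {d}; in G::=f S K, S is followed by K with FIRST {epsilon, g}; in G::=f S K, the suffix after S is nullable, so FOLLOW(S) ⊇ FOLLOW(G) = {$, a, d, f, g}. Thus FOLLOW(S) = {$, a, d, f, g}.
FOLLOW(G): in S::=g G, the suffix after G is empty, so FOLLOW(G) ⊇ FOLLOW(S) = {$, a, d, f, g}; in F::=S G, the suffix after G is empty, so FOLLOW(G) ⊇ FOLLOW(F) = {d}; in F::=E K G, the suffix after G is empty, so FOLLOW(G) ⊇ FOLLOW(F) = {d}; in E::=G f a, G is followed by f a with FIRST {f}. Thus FOLLOW(G) = {$, a, d, f, g}.
FOLLOW(K): in F::=E K G, K is followed by G with FIRST {epsilon, a, f, g}; in F::=E K G, the suffix after K is nullable, so FOLLOW(K) ⊇ FOLLOW(F) = {d}; in G::=K, the suffix after K is empty, so FOLLOW(K) ⊇ FOLLOW(G) = {$, a, d, f, g}; in G::=f S K, the suffix after K is empty, so FOLLOW(K) ⊇ FOLLOW(G) = {$, a, d, f, g}. Thus FOLLOW(K) = {$, a, d, f, g}.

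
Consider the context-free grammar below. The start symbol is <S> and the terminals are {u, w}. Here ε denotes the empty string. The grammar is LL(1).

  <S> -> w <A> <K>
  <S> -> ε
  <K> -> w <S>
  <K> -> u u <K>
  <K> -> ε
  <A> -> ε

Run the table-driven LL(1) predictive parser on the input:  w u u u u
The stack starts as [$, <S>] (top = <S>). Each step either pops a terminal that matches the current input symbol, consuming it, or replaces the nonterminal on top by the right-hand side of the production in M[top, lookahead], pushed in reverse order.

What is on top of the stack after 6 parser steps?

<K>

     Stack        Input        Action
  1  $ <S>        w u u u u $  expand <S> -> w <A> <K>
  2  $ <K> <A> w  w u u u u $  match w
  3  $ <K> <A>    u u u u $    expand <A> -> ε
  4  $ <K>        u u u u $    expand <K> -> u u <K>
  5  $ <K> u u    u u u u $    match u
  6  $ <K> u      u u u $      match u
Stack after step 6: $ <K> (top = <K>).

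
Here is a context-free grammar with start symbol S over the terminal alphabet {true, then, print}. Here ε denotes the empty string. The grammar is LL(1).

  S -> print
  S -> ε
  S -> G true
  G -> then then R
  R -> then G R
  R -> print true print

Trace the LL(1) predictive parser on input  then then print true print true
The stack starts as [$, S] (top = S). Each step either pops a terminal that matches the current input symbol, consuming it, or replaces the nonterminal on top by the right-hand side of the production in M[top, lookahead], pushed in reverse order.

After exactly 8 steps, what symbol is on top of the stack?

step 1: stack=$ S  input=then then print true print true $  — expand S -> G true
step 2: stack=$ true G  input=then then print true print true $  — expand G -> then then R
step 3: stack=$ true R then then  input=then then print true print true $  — match then
step 4: stack=$ true R then  input=then print true print true $  — match then
step 5: stack=$ true R  input=print true print true $  — expand R -> print true print
step 6: stack=$ true print true print  input=print true print true $  — match print
step 7: stack=$ true print true  input=true print true $  — match true
step 8: stack=$ true print  input=print true $  — match print
Stack after step 8: $ true (top = true).

true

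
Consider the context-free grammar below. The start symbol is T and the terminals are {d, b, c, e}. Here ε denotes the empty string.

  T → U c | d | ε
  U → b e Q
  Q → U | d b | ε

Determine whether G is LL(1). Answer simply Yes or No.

Yes

FIRST(T) = {ε, b, d}
FIRST(U) = {b}
FIRST(Q) = {ε, b, d}
FOLLOW(T) = {$}
FOLLOW(U) = {c}
FOLLOW(Q) = {c}
Each cell of M receives at most one production.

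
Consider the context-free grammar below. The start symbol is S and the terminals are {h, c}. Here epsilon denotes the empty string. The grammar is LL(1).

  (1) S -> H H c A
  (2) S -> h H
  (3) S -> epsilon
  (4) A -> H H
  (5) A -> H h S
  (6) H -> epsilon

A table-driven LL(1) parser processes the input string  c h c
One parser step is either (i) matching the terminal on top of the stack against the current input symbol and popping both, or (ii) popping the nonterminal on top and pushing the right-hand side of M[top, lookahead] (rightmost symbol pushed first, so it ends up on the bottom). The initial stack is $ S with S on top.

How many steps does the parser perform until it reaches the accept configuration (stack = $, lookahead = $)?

14

step 1: stack=$ S  input=c h c $  — expand S -> H H c A
step 2: stack=$ A c H H  input=c h c $  — expand H -> epsilon
step 3: stack=$ A c H  input=c h c $  — expand H -> epsilon
step 4: stack=$ A c  input=c h c $  — match c
step 5: stack=$ A  input=h c $  — expand A -> H h S
step 6: stack=$ S h H  input=h c $  — expand H -> epsilon
step 7: stack=$ S h  input=h c $  — match h
step 8: stack=$ S  input=c $  — expand S -> H H c A
step 9: stack=$ A c H H  input=c $  — expand H -> epsilon
step 10: stack=$ A c H  input=c $  — expand H -> epsilon
step 11: stack=$ A c  input=c $  — match c
step 12: stack=$ A  input=$  — expand A -> H H
step 13: stack=$ H H  input=$  — expand H -> epsilon
step 14: stack=$ H  input=$  — expand H -> epsilon
Accept reached after 14 steps.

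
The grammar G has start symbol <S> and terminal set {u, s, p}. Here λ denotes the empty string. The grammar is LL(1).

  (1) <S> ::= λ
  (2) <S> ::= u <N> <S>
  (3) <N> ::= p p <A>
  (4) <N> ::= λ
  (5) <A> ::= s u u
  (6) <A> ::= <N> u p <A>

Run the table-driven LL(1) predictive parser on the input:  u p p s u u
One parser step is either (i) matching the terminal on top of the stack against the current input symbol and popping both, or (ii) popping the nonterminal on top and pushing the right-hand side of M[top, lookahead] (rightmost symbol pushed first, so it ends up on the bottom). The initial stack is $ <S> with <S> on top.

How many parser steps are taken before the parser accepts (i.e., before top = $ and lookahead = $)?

10

      Stack          Input          Action
   1  $ <S>          u p p s u u $  expand <S> ::= u <N> <S>
   2  $ <S> <N> u    u p p s u u $  match u
   3  $ <S> <N>      p p s u u $    expand <N> ::= p p <A>
   4  $ <S> <A> p p  p p s u u $    match p
   5  $ <S> <A> p    p s u u $      match p
   6  $ <S> <A>      s u u $        expand <A> ::= s u u
   7  $ <S> u u s    s u u $        match s
   8  $ <S> u u      u u $          match u
   9  $ <S> u        u $            match u
  10  $ <S>          $              expand <S> ::= λ
Accept reached after 10 steps.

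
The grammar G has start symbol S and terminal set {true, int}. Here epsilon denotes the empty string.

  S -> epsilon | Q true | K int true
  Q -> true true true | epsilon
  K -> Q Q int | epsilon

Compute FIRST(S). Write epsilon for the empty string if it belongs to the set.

{epsilon, int, true}

FIRST(Q) = {epsilon, true}
FIRST(K) = {epsilon, int, true}  (via Q Q int)
FIRST(S) = {epsilon, int, true}  (via Q true, K int true)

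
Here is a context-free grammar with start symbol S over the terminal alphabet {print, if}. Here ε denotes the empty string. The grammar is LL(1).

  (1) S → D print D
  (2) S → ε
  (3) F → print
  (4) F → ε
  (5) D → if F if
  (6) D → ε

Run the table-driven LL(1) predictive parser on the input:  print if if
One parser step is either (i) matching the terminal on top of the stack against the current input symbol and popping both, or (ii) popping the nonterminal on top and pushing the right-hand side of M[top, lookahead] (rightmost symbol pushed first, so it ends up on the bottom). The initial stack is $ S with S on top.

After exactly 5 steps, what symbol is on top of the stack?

step 1: stack=$ S  input=print if if $  — expand S → D print D
step 2: stack=$ D print D  input=print if if $  — expand D → ε
step 3: stack=$ D print  input=print if if $  — match print
step 4: stack=$ D  input=if if $  — expand D → if F if
step 5: stack=$ if F if  input=if if $  — match if
Stack after step 5: $ if F (top = F).

F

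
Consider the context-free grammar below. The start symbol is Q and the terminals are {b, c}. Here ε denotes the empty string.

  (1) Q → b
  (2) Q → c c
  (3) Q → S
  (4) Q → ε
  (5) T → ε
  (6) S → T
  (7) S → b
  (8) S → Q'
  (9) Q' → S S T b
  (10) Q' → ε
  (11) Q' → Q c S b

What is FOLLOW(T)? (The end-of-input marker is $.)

FIRST(T) = {ε}
FIRST(Q) = {ε, b, c}  (via S)
FIRST(S) = {ε, b, c}  (via T, Q')
FIRST(Q') = {ε, b, c}  (via S S T b, Q c S b)
FOLLOW(Q) includes $ since Q is the start symbol.
FOLLOW(Q): in Q'→Q c S b, Q is followed by c S b with FIRST {c}. Thus FOLLOW(Q) = {$, c}.
FOLLOW(S): in Q→S, the suffix after S is empty, so FOLLOW(S) ⊇ FOLLOW(Q) = {$, c}; in Q'→S S T b (occurrence 1), S is followed by S T b with FIRST {b, c}; in Q'→S S T b (occurrence 2), S is followed by T b with FIRST {b}; in Q'→Q c S b, S is followed by b with FIRST {b}. Thus FOLLOW(S) = {$, b, c}.
FOLLOW(T): in S→T, the suffix after T is empty, so FOLLOW(T) ⊇ FOLLOW(S) = {$, b, c}; in Q'→S S T b, T is followed by b with FIRST {b}. Thus FOLLOW(T) = {$, b, c}.
FOLLOW(Q'): in S→Q', the suffix after Q' is empty, so FOLLOW(Q') ⊇ FOLLOW(S) = {$, b, c}. Thus FOLLOW(Q') = {$, b, c}.

{$, b, c}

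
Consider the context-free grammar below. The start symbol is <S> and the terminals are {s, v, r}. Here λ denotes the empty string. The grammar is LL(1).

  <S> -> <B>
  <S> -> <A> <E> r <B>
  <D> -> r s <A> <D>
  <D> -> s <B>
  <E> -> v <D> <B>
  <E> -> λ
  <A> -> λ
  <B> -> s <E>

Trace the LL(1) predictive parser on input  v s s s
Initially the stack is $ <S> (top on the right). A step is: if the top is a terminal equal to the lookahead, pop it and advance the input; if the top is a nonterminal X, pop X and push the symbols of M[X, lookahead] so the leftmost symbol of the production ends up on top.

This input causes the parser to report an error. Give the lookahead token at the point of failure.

$

      Stack              Input      Action
   1  $ <S>              v s s s $  expand <S> -> <A> <E> r <B>
   2  $ <B> r <E> <A>    v s s s $  expand <A> -> λ
   3  $ <B> r <E>        v s s s $  expand <E> -> v <D> <B>
   4  $ <B> r <B> <D> v  v s s s $  match v
   5  $ <B> r <B> <D>    s s s $    expand <D> -> s <B>
   6  $ <B> r <B> <B> s  s s s $    match s
   7  $ <B> r <B> <B>    s s $      expand <B> -> s <E>
   8  $ <B> r <B> <E> s  s s $      match s
   9  $ <B> r <B> <E>    s $        expand <E> -> λ
  10  $ <B> r <B>        s $        expand <B> -> s <E>
  11  $ <B> r <E> s      s $        match s
  12  $ <B> r <E>        $          expand <E> -> λ
  13  $ <B> r            $          error: top is terminal r but lookahead is $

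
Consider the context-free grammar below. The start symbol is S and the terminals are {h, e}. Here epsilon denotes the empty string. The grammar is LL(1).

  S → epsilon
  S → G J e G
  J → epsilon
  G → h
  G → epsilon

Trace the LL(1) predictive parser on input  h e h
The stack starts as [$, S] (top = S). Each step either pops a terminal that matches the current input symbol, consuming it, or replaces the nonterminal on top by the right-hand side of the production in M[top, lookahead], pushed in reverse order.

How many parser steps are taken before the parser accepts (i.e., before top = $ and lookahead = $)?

7

step 1: stack=$ S  input=h e h $  — expand S → G J e G
step 2: stack=$ G e J G  input=h e h $  — expand G → h
step 3: stack=$ G e J h  input=h e h $  — match h
step 4: stack=$ G e J  input=e h $  — expand J → epsilon
step 5: stack=$ G e  input=e h $  — match e
step 6: stack=$ G  input=h $  — expand G → h
step 7: stack=$ h  input=h $  — match h
Accept reached after 7 steps.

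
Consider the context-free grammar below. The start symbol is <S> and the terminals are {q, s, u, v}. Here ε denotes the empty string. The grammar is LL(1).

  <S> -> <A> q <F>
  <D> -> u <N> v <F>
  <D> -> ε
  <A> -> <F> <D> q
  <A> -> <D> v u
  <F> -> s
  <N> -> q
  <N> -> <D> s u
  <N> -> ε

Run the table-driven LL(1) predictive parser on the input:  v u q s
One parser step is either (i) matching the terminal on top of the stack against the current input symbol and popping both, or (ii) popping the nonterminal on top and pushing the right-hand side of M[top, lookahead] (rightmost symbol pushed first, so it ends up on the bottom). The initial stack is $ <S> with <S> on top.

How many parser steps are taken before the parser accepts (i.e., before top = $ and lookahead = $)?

8

     Stack            Input      Action
  1  $ <S>            v u q s $  expand <S> -> <A> q <F>
  2  $ <F> q <A>      v u q s $  expand <A> -> <D> v u
  3  $ <F> q u v <D>  v u q s $  expand <D> -> ε
  4  $ <F> q u v      v u q s $  match v
  5  $ <F> q u        u q s $    match u
  6  $ <F> q          q s $      match q
  7  $ <F>            s $        expand <F> -> s
  8  $ s              s $        match s
Accept reached after 8 steps.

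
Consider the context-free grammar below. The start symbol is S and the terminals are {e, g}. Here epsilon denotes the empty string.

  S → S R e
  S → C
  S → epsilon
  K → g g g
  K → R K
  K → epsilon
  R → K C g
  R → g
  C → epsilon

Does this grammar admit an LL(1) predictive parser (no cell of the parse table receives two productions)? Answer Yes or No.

FIRST(S) = {epsilon, g}
FIRST(K) = {epsilon, g}
FIRST(R) = {g}
FIRST(C) = {epsilon}
FOLLOW(S) = {$, g}
FOLLOW(K) = {g}
FOLLOW(R) = {e, g}
FOLLOW(C) = {$, g}
Cell M[K, g] receives both K → g g g and K → R K and K → epsilon — the grammar is not LL(1).

No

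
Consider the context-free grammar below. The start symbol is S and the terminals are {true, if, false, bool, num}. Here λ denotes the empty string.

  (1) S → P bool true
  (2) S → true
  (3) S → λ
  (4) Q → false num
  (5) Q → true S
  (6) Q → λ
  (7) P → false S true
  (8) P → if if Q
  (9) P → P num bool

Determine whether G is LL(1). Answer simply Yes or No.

FIRST(S) = {λ, false, if, true}
FIRST(Q) = {λ, false, true}
FIRST(P) = {false, if}
FOLLOW(S) = {$, bool, num, true}
FOLLOW(Q) = {bool, num}
FOLLOW(P) = {bool, num}
Cell M[P, false] receives both P → false S true and P → P num bool — the grammar is not LL(1).

No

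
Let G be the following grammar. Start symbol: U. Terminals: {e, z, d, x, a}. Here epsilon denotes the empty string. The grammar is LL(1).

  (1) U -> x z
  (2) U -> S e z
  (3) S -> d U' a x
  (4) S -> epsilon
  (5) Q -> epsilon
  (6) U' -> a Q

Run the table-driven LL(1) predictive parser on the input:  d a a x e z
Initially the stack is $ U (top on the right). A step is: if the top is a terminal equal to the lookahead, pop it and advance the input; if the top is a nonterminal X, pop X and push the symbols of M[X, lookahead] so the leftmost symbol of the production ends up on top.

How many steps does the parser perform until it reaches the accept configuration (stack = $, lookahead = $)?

      Stack           Input          Action
   1  $ U             d a a x e z $  expand U -> S e z
   2  $ z e S         d a a x e z $  expand S -> d U' a x
   3  $ z e x a U' d  d a a x e z $  match d
   4  $ z e x a U'    a a x e z $    expand U' -> a Q
   5  $ z e x a Q a   a a x e z $    match a
   6  $ z e x a Q     a x e z $      expand Q -> epsilon
   7  $ z e x a       a x e z $      match a
   8  $ z e x         x e z $        match x
   9  $ z e           e z $          match e
  10  $ z             z $            match z
Accept reached after 10 steps.

10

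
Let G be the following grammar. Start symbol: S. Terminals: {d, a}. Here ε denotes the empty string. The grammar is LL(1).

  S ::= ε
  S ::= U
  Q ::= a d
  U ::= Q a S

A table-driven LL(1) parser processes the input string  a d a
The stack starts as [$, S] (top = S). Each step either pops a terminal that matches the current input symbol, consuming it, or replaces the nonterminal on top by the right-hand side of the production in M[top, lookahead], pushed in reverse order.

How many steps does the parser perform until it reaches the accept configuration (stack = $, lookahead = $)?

7

step 1: stack=$ S  input=a d a $  — expand S ::= U
step 2: stack=$ U  input=a d a $  — expand U ::= Q a S
step 3: stack=$ S a Q  input=a d a $  — expand Q ::= a d
step 4: stack=$ S a d a  input=a d a $  — match a
step 5: stack=$ S a d  input=d a $  — match d
step 6: stack=$ S a  input=a $  — match a
step 7: stack=$ S  input=$  — expand S ::= ε
Accept reached after 7 steps.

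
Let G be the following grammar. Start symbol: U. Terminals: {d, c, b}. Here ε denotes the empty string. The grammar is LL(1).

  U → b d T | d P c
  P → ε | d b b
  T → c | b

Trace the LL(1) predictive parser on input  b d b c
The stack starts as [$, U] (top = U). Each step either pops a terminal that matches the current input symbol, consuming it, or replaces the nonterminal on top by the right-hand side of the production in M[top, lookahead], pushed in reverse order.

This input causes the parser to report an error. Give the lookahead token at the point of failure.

     Stack    Input      Action
  1  $ U      b d b c $  expand U → b d T
  2  $ T d b  b d b c $  match b
  3  $ T d    d b c $    match d
  4  $ T      b c $      expand T → b
  5  $ b      b c $      match b
  6  $        c $        error: stack empty but input remains

c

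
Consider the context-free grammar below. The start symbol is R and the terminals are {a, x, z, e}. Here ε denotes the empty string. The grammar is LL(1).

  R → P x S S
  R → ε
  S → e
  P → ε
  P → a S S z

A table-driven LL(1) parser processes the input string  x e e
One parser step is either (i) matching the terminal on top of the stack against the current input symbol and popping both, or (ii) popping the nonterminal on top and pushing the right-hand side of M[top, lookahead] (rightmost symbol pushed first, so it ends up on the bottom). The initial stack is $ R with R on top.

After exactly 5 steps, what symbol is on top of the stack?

step 1: stack=$ R  input=x e e $  — expand R → P x S S
step 2: stack=$ S S x P  input=x e e $  — expand P → ε
step 3: stack=$ S S x  input=x e e $  — match x
step 4: stack=$ S S  input=e e $  — expand S → e
step 5: stack=$ S e  input=e e $  — match e
Stack after step 5: $ S (top = S).

S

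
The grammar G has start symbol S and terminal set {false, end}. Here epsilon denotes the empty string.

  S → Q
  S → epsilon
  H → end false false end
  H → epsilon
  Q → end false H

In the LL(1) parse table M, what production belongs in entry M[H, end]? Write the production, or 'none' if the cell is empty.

FIRST(H): from H→end false false end we get {end}; from H→epsilon we get {epsilon}. So FIRST(H) = {epsilon, end}.
FIRST(Q): from Q→end false H we get {end}. So FIRST(Q) = {end}.
FIRST(S): from S→Q we get {end}; from S→epsilon we get {epsilon}. So FIRST(S) = {epsilon, end}.
FOLLOW(S) includes $ since S is the start symbol.
FOLLOW(Q): in S→Q, the suffix after Q is empty, so FOLLOW(Q) ⊇ FOLLOW(S) = {$}. Thus FOLLOW(Q) = {$}.
FOLLOW(H): in Q→end false H, the suffix after H is empty, so FOLLOW(H) ⊇ FOLLOW(Q) = {$}. Thus FOLLOW(H) = {$}.
For H → end false false end: FIRST(end false false end) = {end}, so it goes in M[H, t] for t ∈ {end}.
For H → epsilon: FIRST(epsilon) = {epsilon}, so it goes in M[H, t] for t ∈ {}; since epsilon ∈ FIRST, also for every t ∈ FOLLOW(H) = {$}.

H → end false false end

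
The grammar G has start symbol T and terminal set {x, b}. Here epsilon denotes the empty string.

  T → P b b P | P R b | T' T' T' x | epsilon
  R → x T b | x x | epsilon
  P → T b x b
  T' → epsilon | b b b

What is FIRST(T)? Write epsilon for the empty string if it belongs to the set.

FIRST(R): from R→x T b we get {x}; from R→x x we get {x}; from R→epsilon we get {epsilon}. So FIRST(R) = {epsilon, x}.
FIRST(T'): from T'→epsilon we get {epsilon}; from T'→b b b we get {b}. So FIRST(T') = {epsilon, b}.
FIRST(T): from T→P b b P we get {b, x}; from T→P R b we get {b, x}; from T→T' T' T' x we get {b, x}; from T→epsilon we get {epsilon}. So FIRST(T) = {epsilon, b, x}.
FIRST(P): from P→T b x b we get {b, x}. So FIRST(P) = {b, x}.

{epsilon, b, x}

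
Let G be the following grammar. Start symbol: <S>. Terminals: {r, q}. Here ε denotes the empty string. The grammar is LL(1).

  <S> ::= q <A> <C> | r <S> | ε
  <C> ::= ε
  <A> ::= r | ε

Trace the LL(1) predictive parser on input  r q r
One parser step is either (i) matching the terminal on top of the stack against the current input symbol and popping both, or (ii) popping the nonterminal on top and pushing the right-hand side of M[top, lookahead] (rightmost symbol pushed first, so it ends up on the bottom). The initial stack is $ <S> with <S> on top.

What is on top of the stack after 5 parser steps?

step 1: stack=$ <S>  input=r q r $  — expand <S> ::= r <S>
step 2: stack=$ <S> r  input=r q r $  — match r
step 3: stack=$ <S>  input=q r $  — expand <S> ::= q <A> <C>
step 4: stack=$ <C> <A> q  input=q r $  — match q
step 5: stack=$ <C> <A>  input=r $  — expand <A> ::= r
Stack after step 5: $ <C> r (top = r).

r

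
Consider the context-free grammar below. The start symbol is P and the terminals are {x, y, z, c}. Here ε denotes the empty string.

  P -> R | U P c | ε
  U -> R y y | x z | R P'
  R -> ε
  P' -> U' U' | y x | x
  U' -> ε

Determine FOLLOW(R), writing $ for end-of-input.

FIRST(R) = {ε}
FIRST(U') = {ε}
FIRST(P') = {ε, x, y}  (via U' U')
FIRST(U) = {ε, x, y}  (via R y y, R P')
FIRST(P) = {ε, c, x, y}  (via R, U P c)
FOLLOW(P) includes $ since P is the start symbol.
FOLLOW(P): in P->U P c, P is followed by c with FIRST {c}. Thus FOLLOW(P) = {$, c}.
FOLLOW(U): in P->U P c, U is followed by P c with FIRST {c, x, y}. Thus FOLLOW(U) = {c, x, y}.
FOLLOW(R): in P->R, the suffix after R is empty, so FOLLOW(R) ⊇ FOLLOW(P) = {$, c}; in U->R y y, R is followed by y y with FIRST {y}; in U->R P', R is followed by P' with FIRST {ε, x, y}; in U->R P', the suffix after R is nullable, so FOLLOW(R) ⊇ FOLLOW(U) = {c, x, y}. Thus FOLLOW(R) = {$, c, x, y}.
FOLLOW(P'): in U->R P', the suffix after P' is empty, so FOLLOW(P') ⊇ FOLLOW(U) = {c, x, y}. Thus FOLLOW(P') = {c, x, y}.
FOLLOW(U'): in P'->U' U' (occurrence 1), U' is followed by U' with FIRST {ε}; in P'->U' U' (occurrence 1), the suffix after U' is nullable, so FOLLOW(U') ⊇ FOLLOW(P') = {c, x, y}; in P'->U' U' (occurrence 2), the suffix after U' is empty, so FOLLOW(U') ⊇ FOLLOW(P') = {c, x, y}. Thus FOLLOW(U') = {c, x, y}.

{$, c, x, y}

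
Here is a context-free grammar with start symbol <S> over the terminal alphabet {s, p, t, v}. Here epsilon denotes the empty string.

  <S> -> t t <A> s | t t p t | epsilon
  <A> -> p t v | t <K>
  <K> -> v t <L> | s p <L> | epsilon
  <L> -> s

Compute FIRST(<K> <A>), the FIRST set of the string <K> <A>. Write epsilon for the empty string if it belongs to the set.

{p, s, t, v}

FIRST(<S>) = {epsilon, t}
FIRST(<A>) = {p, t}
FIRST(<K>) = {epsilon, s, v}
FIRST(<L>) = {s}
FIRST(<K> <A>): take FIRST of each symbol in turn, carrying on past any symbol whose FIRST contains epsilon; result {p, s, t, v}.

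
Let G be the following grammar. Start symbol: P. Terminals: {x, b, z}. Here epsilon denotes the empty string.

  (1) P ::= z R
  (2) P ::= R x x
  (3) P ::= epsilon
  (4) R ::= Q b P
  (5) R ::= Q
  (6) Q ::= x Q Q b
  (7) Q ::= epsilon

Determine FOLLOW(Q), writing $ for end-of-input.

FIRST(Q): from Q::=x Q Q b we get {x}; from Q::=epsilon we get {epsilon}. So FIRST(Q) = {epsilon, x}.
FIRST(R): from R::=Q b P we get {b, x}; from R::=Q we get {epsilon, x}. So FIRST(R) = {epsilon, b, x}.
FIRST(P): from P::=z R we get {z}; from P::=R x x we get {b, x}; from P::=epsilon we get {epsilon}. So FIRST(P) = {epsilon, b, x, z}.
FOLLOW(P) includes $ since P is the start symbol.
FOLLOW(P): in R::=Q b P, the suffix after P is empty, so FOLLOW(P) ⊇ FOLLOW(R) = {$, x}. Thus FOLLOW(P) = {$, x}.
FOLLOW(R): in P::=z R, the suffix after R is empty, so FOLLOW(R) ⊇ FOLLOW(P) = {$, x}; in P::=R x x, R is followed by x x with FIRST {x}. Thus FOLLOW(R) = {$, x}.
FOLLOW(Q): in R::=Q b P, Q is followed by b P with FIRST {b}; in R::=Q, the suffix after Q is empty, so FOLLOW(Q) ⊇ FOLLOW(R) = {$, x}; in Q::=x Q Q b (occurrence 1), Q is followed by Q b with FIRST {b, x}; in Q::=x Q Q b (occurrence 2), Q is followed by b with FIRST {b}. Thus FOLLOW(Q) = {$, b, x}.

{$, b, x}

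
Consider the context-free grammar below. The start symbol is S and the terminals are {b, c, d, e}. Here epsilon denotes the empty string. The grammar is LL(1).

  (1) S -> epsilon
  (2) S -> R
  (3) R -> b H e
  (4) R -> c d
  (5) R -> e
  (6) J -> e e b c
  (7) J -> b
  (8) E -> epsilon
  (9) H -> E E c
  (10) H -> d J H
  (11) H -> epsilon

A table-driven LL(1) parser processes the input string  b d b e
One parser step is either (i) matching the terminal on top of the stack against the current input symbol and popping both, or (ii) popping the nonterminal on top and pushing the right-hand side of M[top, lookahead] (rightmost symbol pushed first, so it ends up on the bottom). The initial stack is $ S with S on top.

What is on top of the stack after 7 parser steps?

H

step 1: stack=$ S  input=b d b e $  — expand S -> R
step 2: stack=$ R  input=b d b e $  — expand R -> b H e
step 3: stack=$ e H b  input=b d b e $  — match b
step 4: stack=$ e H  input=d b e $  — expand H -> d J H
step 5: stack=$ e H J d  input=d b e $  — match d
step 6: stack=$ e H J  input=b e $  — expand J -> b
step 7: stack=$ e H b  input=b e $  — match b
Stack after step 7: $ e H (top = H).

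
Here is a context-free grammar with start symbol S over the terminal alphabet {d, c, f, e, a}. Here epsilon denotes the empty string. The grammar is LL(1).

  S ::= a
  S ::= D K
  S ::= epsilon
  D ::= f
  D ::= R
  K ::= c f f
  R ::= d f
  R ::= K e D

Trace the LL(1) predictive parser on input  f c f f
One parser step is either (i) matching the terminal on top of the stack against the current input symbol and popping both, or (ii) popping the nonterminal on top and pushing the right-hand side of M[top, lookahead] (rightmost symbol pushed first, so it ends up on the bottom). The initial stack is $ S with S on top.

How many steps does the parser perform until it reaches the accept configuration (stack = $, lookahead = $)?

7

     Stack    Input      Action
  1  $ S      f c f f $  expand S ::= D K
  2  $ K D    f c f f $  expand D ::= f
  3  $ K f    f c f f $  match f
  4  $ K      c f f $    expand K ::= c f f
  5  $ f f c  c f f $    match c
  6  $ f f    f f $      match f
  7  $ f      f $        match f
Accept reached after 7 steps.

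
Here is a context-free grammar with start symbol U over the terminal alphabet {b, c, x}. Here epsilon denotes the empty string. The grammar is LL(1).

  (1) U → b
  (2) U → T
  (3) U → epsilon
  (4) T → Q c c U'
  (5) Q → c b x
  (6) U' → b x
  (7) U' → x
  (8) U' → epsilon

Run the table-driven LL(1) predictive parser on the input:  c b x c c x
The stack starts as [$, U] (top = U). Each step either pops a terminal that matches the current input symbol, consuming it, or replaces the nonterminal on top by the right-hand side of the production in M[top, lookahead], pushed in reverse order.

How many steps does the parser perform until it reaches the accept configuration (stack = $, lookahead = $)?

step 1: stack=$ U  input=c b x c c x $  — expand U → T
step 2: stack=$ T  input=c b x c c x $  — expand T → Q c c U'
step 3: stack=$ U' c c Q  input=c b x c c x $  — expand Q → c b x
step 4: stack=$ U' c c x b c  input=c b x c c x $  — match c
step 5: stack=$ U' c c x b  input=b x c c x $  — match b
step 6: stack=$ U' c c x  input=x c c x $  — match x
step 7: stack=$ U' c c  input=c c x $  — match c
step 8: stack=$ U' c  input=c x $  — match c
step 9: stack=$ U'  input=x $  — expand U' → x
step 10: stack=$ x  input=x $  — match x
Accept reached after 10 steps.

10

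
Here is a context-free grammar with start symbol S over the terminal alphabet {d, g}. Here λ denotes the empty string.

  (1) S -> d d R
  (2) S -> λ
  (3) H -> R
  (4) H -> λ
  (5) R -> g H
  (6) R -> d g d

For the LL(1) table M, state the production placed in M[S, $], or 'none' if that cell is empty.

S -> λ

FIRST(S): from S->d d R we get {d}; from S->λ we get {λ}. So FIRST(S) = {λ, d}.
FIRST(R): from R->g H we get {g}; from R->d g d we get {d}. So FIRST(R) = {d, g}.
FIRST(H): from H->R we get {d, g}; from H->λ we get {λ}. So FIRST(H) = {λ, d, g}.
FOLLOW(S) includes $ since S is the start symbol.
FOLLOW(S): S appears on no right-hand side. Thus FOLLOW(S) = {$}.
For S -> d d R: FIRST(d d R) = {d}, so it goes in M[S, t] for t ∈ {d}.
For S -> λ: FIRST(λ) = {λ}, so it goes in M[S, t] for t ∈ {}; since λ ∈ FIRST, also for every t ∈ FOLLOW(S) = {$}.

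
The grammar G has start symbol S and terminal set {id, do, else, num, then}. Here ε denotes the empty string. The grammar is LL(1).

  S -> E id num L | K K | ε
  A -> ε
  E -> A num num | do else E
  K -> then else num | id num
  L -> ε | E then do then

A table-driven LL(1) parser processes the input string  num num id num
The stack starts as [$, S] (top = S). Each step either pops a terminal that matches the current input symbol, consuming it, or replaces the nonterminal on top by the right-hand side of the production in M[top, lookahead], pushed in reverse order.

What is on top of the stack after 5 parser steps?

id

     Stack                 Input             Action
  1  $ S                   num num id num $  expand S -> E id num L
  2  $ L num id E          num num id num $  expand E -> A num num
  3  $ L num id num num A  num num id num $  expand A -> ε
  4  $ L num id num num    num num id num $  match num
  5  $ L num id num        num id num $      match num
Stack after step 5: $ L num id (top = id).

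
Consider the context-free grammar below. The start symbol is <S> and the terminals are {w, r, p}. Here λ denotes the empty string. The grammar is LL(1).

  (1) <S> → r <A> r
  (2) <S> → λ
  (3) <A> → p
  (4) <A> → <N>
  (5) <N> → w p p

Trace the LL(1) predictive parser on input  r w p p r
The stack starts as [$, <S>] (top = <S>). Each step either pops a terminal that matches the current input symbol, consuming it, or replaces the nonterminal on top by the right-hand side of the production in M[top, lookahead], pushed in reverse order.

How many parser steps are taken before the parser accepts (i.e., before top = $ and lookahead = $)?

8

step 1: stack=$ <S>  input=r w p p r $  — expand <S> → r <A> r
step 2: stack=$ r <A> r  input=r w p p r $  — match r
step 3: stack=$ r <A>  input=w p p r $  — expand <A> → <N>
step 4: stack=$ r <N>  input=w p p r $  — expand <N> → w p p
step 5: stack=$ r p p w  input=w p p r $  — match w
step 6: stack=$ r p p  input=p p r $  — match p
step 7: stack=$ r p  input=p r $  — match p
step 8: stack=$ r  input=r $  — match r
Accept reached after 8 steps.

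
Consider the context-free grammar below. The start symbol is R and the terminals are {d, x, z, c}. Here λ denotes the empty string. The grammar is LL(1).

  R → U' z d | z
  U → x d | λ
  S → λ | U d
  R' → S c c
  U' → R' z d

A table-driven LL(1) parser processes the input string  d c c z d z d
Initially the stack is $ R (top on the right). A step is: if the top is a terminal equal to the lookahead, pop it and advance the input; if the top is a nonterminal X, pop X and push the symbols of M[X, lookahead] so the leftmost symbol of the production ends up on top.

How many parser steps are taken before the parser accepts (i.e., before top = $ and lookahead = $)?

12

      Stack              Input            Action
   1  $ R                d c c z d z d $  expand R → U' z d
   2  $ d z U'           d c c z d z d $  expand U' → R' z d
   3  $ d z d z R'       d c c z d z d $  expand R' → S c c
   4  $ d z d z c c S    d c c z d z d $  expand S → U d
   5  $ d z d z c c d U  d c c z d z d $  expand U → λ
   6  $ d z d z c c d    d c c z d z d $  match d
   7  $ d z d z c c      c c z d z d $    match c
   8  $ d z d z c        c z d z d $      match c
   9  $ d z d z          z d z d $        match z
  10  $ d z d            d z d $          match d
  11  $ d z              z d $            match z
  12  $ d                d $              match d
Accept reached after 12 steps.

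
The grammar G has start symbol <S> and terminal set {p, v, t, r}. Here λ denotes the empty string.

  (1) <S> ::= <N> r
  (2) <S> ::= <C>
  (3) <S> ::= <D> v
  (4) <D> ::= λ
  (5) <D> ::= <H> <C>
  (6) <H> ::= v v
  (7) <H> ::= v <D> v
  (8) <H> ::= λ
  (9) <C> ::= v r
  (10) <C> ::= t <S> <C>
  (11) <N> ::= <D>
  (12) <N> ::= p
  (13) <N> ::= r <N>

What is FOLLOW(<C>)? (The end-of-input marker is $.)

{$, r, t, v}

FIRST(<H>): from <H>::=v v we get {v}; from <H>::=v <D> v we get {v}; from <H>::=λ we get {λ}. So FIRST(<H>) = {λ, v}.
FIRST(<C>): from <C>::=v r we get {v}; from <C>::=t <S> <C> we get {t}. So FIRST(<C>) = {t, v}.
FIRST(<D>): from <D>::=λ we get {λ}; from <D>::=<H> <C> we get {t, v}. So FIRST(<D>) = {λ, t, v}.
FIRST(<N>): from <N>::=<D> we get {λ, t, v}; from <N>::=p we get {p}; from <N>::=r <N> we get {r}. So FIRST(<N>) = {λ, p, r, t, v}.
FIRST(<S>): from <S>::=<N> r we get {p, r, t, v}; from <S>::=<C> we get {t, v}; from <S>::=<D> v we get {t, v}. So FIRST(<S>) = {p, r, t, v}.
FOLLOW(<S>) includes $ since <S> is the start symbol.
FOLLOW(<S>): in <C>::=t <S> <C>, <S> is followed by <C> with FIRST {t, v}. Thus FOLLOW(<S>) = {$, t, v}.
FOLLOW(<H>): in <D>::=<H> <C>, <H> is followed by <C> with FIRST {t, v}. Thus FOLLOW(<H>) = {t, v}.
FOLLOW(<N>): in <S>::=<N> r, <N> is followed by r with FIRST {r}; in <N>::=r <N>, the suffix after <N> is empty (adds nothing new). Thus FOLLOW(<N>) = {r}.
FOLLOW(<D>): in <S>::=<D> v, <D> is followed by v with FIRST {v}; in <H>::=v <D> v, <D> is followed by v with FIRST {v}; in <N>::=<D>, the suffix after <D> is empty, so FOLLOW(<D>) ⊇ FOLLOW(<N>) = {r}. Thus FOLLOW(<D>) = {r, v}.
FOLLOW(<C>): in <S>::=<C>, the suffix after <C> is empty, so FOLLOW(<C>) ⊇ FOLLOW(<S>) = {$, t, v}; in <D>::=<H> <C>, the suffix after <C> is empty, so FOLLOW(<C>) ⊇ FOLLOW(<D>) = {r, v}; in <C>::=t <S> <C>, the suffix after <C> is empty (adds nothing new). Thus FOLLOW(<C>) = {$, r, t, v}.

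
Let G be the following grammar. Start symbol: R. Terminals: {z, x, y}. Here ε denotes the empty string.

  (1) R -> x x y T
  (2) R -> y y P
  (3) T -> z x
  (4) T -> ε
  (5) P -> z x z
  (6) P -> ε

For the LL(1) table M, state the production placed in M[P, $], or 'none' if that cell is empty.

FIRST(R): from R->x x y T we get {x}; from R->y y P we get {y}. So FIRST(R) = {x, y}.
FIRST(T): from T->z x we get {z}; from T->ε we get {ε}. So FIRST(T) = {ε, z}.
FIRST(P): from P->z x z we get {z}; from P->ε we get {ε}. So FIRST(P) = {ε, z}.
FOLLOW(R) includes $ since R is the start symbol.
FOLLOW(R): R appears on no right-hand side. Thus FOLLOW(R) = {$}.
FOLLOW(P): in R->y y P, the suffix after P is empty, so FOLLOW(P) ⊇ FOLLOW(R) = {$}. Thus FOLLOW(P) = {$}.
For P -> z x z: FIRST(z x z) = {z}, so it goes in M[P, t] for t ∈ {z}.
For P -> ε: FIRST(ε) = {ε}, so it goes in M[P, t] for t ∈ {}; since ε ∈ FIRST, also for every t ∈ FOLLOW(P) = {$}.

P -> ε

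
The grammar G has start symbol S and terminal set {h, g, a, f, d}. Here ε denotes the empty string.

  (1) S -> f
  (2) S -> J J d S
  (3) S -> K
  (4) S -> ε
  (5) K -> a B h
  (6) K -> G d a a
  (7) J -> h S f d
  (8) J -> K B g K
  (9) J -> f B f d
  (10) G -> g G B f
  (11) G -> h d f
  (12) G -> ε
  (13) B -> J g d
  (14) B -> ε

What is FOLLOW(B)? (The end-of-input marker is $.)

{f, g, h}

FIRST(G): from G->g G B f we get {g}; from G->h d f we get {h}; from G->ε we get {ε}. So FIRST(G) = {ε, g, h}.
FIRST(K): from K->a B h we get {a}; from K->G d a a we get {d, g, h}. So FIRST(K) = {a, d, g, h}.
FIRST(J): from J->h S f d we get {h}; from J->K B g K we get {a, d, g, h}; from J->f B f d we get {f}. So FIRST(J) = {a, d, f, g, h}.
FIRST(S): from S->f we get {f}; from S->J J d S we get {a, d, f, g, h}; from S->K we get {a, d, g, h}; from S->ε we get {ε}. So FIRST(S) = {ε, a, d, f, g, h}.
FIRST(B): from B->J g d we get {a, d, f, g, h}; from B->ε we get {ε}. So FIRST(B) = {ε, a, d, f, g, h}.
FOLLOW(S) includes $ since S is the start symbol.
FOLLOW(S): in S->J J d S, the suffix after S is empty (adds nothing new); in J->h S f d, S is followed by f d with FIRST {f}. Thus FOLLOW(S) = {$, f}.
FOLLOW(J): in S->J J d S (occurrence 1), J is followed by J d S with FIRST {a, d, f, g, h}; in S->J J d S (occurrence 2), J is followed by d S with FIRST {d}; in B->J g d, J is followed by g d with FIRST {g}. Thus FOLLOW(J) = {a, d, f, g, h}.
FOLLOW(K): in S->K, the suffix after K is empty, so FOLLOW(K) ⊇ FOLLOW(S) = {$, f}; in J->K B g K (occurrence 1), K is followed by B g K with FIRST {a, d, f, g, h}; in J->K B g K (occurrence 2), the suffix after K is empty, so FOLLOW(K) ⊇ FOLLOW(J) = {a, d, f, g, h}. Thus FOLLOW(K) = {$, a, d, f, g, h}.
FOLLOW(G): in K->G d a a, G is followed by d a a with FIRST {d}; in G->g G B f, G is followed by B f with FIRST {a, d, f, g, h}. Thus FOLLOW(G) = {a, d, f, g, h}.
FOLLOW(B): in K->a B h, B is followed by h with FIRST {h}; in J->K B g K, B is followed by g K with FIRST {g}; in J->f B f d, B is followed by f d with FIRST {f}; in G->g G B f, B is followed by f with FIRST {f}. Thus FOLLOW(B) = {f, g, h}.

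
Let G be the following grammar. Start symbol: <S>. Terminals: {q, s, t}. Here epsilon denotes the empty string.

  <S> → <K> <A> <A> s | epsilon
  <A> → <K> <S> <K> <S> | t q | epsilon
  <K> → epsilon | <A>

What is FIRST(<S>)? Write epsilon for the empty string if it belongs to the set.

{epsilon, s, t}

FIRST(<S>) = {epsilon, s, t}  (via <K> <A> <A> s)
FIRST(<A>) = {epsilon, s, t}  (via <K> <S> <K> <S>)
FIRST(<K>) = {epsilon, s, t}  (via <A>)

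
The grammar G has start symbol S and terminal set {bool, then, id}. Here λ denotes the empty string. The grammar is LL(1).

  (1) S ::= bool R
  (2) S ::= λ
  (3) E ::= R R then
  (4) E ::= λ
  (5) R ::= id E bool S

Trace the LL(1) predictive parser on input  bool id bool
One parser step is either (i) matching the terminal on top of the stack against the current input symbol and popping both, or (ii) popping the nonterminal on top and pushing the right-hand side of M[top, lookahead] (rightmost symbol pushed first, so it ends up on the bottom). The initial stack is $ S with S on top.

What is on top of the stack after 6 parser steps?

     Stack          Input           Action
  1  $ S            bool id bool $  expand S ::= bool R
  2  $ R bool       bool id bool $  match bool
  3  $ R            id bool $       expand R ::= id E bool S
  4  $ S bool E id  id bool $       match id
  5  $ S bool E     bool $          expand E ::= λ
  6  $ S bool       bool $          match bool
Stack after step 6: $ S (top = S).

S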